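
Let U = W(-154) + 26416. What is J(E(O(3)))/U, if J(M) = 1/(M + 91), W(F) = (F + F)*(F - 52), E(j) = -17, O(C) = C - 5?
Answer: 1/6649936 ≈ 1.5038e-7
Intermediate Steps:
O(C) = -5 + C
W(F) = 2*F*(-52 + F) (W(F) = (2*F)*(-52 + F) = 2*F*(-52 + F))
J(M) = 1/(91 + M)
U = 89864 (U = 2*(-154)*(-52 - 154) + 26416 = 2*(-154)*(-206) + 26416 = 63448 + 26416 = 89864)
J(E(O(3)))/U = 1/((91 - 17)*89864) = (1/89864)/74 = (1/74)*(1/89864) = 1/6649936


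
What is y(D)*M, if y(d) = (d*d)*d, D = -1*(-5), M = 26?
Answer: 3250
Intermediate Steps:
D = 5
y(d) = d³ (y(d) = d²*d = d³)
y(D)*M = 5³*26 = 125*26 = 3250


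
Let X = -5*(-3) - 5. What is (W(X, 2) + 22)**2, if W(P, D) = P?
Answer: 1024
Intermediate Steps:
X = 10 (X = 15 - 5 = 10)
(W(X, 2) + 22)**2 = (10 + 22)**2 = 32**2 = 1024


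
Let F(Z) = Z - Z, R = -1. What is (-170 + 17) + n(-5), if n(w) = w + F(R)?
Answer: -158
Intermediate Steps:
F(Z) = 0
n(w) = w (n(w) = w + 0 = w)
(-170 + 17) + n(-5) = (-170 + 17) - 5 = -153 - 5 = -158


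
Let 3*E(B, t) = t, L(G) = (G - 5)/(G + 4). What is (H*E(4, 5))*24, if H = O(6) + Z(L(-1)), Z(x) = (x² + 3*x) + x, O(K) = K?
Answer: 80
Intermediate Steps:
L(G) = (-5 + G)/(4 + G)
E(B, t) = t/3
Z(x) = x² + 4*x
H = 2 (H = 6 + ((-5 - 1)/(4 - 1))*(4 + (-5 - 1)/(4 - 1)) = 6 + (-6/3)*(4 - 6/3) = 6 + ((⅓)*(-6))*(4 + (⅓)*(-6)) = 6 - 2*(4 - 2) = 6 - 2*2 = 6 - 4 = 2)
(H*E(4, 5))*24 = (2*((⅓)*5))*24 = (2*(5/3))*24 = (10/3)*24 = 80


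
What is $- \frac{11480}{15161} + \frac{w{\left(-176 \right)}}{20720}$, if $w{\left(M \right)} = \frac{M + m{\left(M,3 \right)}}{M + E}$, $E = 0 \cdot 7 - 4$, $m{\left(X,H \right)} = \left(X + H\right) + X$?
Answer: $- \frac{81538759}{107703744} \approx -0.75706$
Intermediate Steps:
$m{\left(X,H \right)} = H + 2 X$ ($m{\left(X,H \right)} = \left(H + X\right) + X = H + 2 X$)
$E = -4$ ($E = 0 - 4 = -4$)
$w{\left(M \right)} = \frac{3 + 3 M}{-4 + M}$ ($w{\left(M \right)} = \frac{M + \left(3 + 2 M\right)}{M - 4} = \frac{3 + 3 M}{-4 + M}$)
$- \frac{11480}{15161} + \frac{w{\left(-176 \right)}}{20720} = - \frac{11480}{15161} + \frac{3 \frac{1}{-4 - 176} \left(1 - 176\right)}{20720} = \left(-11480\right) \frac{1}{15161} + 3 \frac{1}{-180} \left(-175\right) \frac{1}{20720} = - \frac{11480}{15161} + 3 \left(- \frac{1}{180}\right) \left(-175\right) \frac{1}{20720} = - \frac{11480}{15161} + \frac{35}{12} \cdot \frac{1}{20720} = - \frac{11480}{15161} + \frac{1}{7104} = - \frac{81538759}{107703744}$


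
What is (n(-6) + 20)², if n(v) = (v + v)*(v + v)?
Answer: 26896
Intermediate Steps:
n(v) = 4*v² (n(v) = (2*v)*(2*v) = 4*v²)
(n(-6) + 20)² = (4*(-6)² + 20)² = (4*36 + 20)² = (144 + 20)² = 164² = 26896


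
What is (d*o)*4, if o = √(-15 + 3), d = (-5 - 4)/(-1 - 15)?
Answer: 9*I*√3/2 ≈ 7.7942*I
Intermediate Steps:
d = 9/16 (d = -9/(-16) = -9*(-1/16) = 9/16 ≈ 0.56250)
o = 2*I*√3 (o = √(-12) = 2*I*√3 ≈ 3.4641*I)
(d*o)*4 = (9*(2*I*√3)/16)*4 = (9*I*√3/8)*4 = 9*I*√3/2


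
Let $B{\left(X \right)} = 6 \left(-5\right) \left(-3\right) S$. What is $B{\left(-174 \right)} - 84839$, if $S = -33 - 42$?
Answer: $-91589$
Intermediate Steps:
$S = -75$ ($S = -33 - 42 = -75$)
$B{\left(X \right)} = -6750$ ($B{\left(X \right)} = 6 \left(-5\right) \left(-3\right) \left(-75\right) = \left(-30\right) \left(-3\right) \left(-75\right) = 90 \left(-75\right) = -6750$)
$B{\left(-174 \right)} - 84839 = -6750 - 84839 = -91589$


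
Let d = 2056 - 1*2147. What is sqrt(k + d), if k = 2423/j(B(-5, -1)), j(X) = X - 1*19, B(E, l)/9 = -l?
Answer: I*sqrt(33330)/10 ≈ 18.257*I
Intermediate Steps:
B(E, l) = -9*l (B(E, l) = 9*(-l) = -9*l)
j(X) = -19 + X (j(X) = X - 19 = -19 + X)
d = -91 (d = 2056 - 2147 = -91)
k = -2423/10 (k = 2423/(-19 - 9*(-1)) = 2423/(-19 + 9) = 2423/(-10) = 2423*(-1/10) = -2423/10 ≈ -242.30)
sqrt(k + d) = sqrt(-2423/10 - 91) = sqrt(-3333/10) = I*sqrt(33330)/10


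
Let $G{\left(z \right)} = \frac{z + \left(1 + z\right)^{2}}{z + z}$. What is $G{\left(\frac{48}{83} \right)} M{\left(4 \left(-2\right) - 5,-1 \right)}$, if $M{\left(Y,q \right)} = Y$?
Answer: $- \frac{274885}{7968} \approx -34.499$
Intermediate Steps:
$G{\left(z \right)} = \frac{z + \left(1 + z\right)^{2}}{2 z}$
$G{\left(\frac{48}{83} \right)} M{\left(4 \left(-2\right) - 5,-1 \right)} = \frac{\frac{48}{83} + \left(1 + \frac{48}{83}\right)^{2}}{2 \cdot \frac{48}{83}} \left(4 \left(-2\right) - 5\right) = \frac{48 \cdot \frac{1}{83} + \left(1 + 48 \cdot \frac{1}{83}\right)^{2}}{2 \cdot 48 \cdot \frac{1}{83}} \left(-8 - 5\right) = \frac{\frac{48}{83} + \left(1 + \frac{48}{83}\right)^{2}}{2 \cdot \frac{48}{83}} \left(-13\right) = \frac{1}{2} \cdot \frac{83}{48} \left(\frac{48}{83} + \left(\frac{131}{83}\right)^{2}\right) \left(-13\right) = \frac{1}{2} \cdot \frac{83}{48} \left(\frac{48}{83} + \frac{17161}{6889}\right) \left(-13\right) = \frac{1}{2} \cdot \frac{83}{48} \cdot \frac{21145}{6889} \left(-13\right) = \frac{21145}{7968} \left(-13\right) = - \frac{274885}{7968}$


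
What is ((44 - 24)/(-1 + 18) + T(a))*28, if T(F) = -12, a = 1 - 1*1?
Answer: -5152/17 ≈ -303.06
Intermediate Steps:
a = 0 (a = 1 - 1 = 0)
((44 - 24)/(-1 + 18) + T(a))*28 = ((44 - 24)/(-1 + 18) - 12)*28 = (20/17 - 12)*28 = -184/17*28 = -5152/17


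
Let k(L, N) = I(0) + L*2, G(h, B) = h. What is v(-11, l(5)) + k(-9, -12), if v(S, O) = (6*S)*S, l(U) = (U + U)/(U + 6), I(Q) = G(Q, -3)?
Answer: 708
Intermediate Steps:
I(Q) = Q
l(U) = 2*U/(6 + U) (l(U) = (2*U)/(6 + U) = 2*U/(6 + U))
k(L, N) = 2*L (k(L, N) = 0 + L*2 = 0 + 2*L = 2*L)
v(S, O) = 6*S²
v(-11, l(5)) + k(-9, -12) = 6*(-11)² + 2*(-9) = 6*121 - 18 = 726 - 18 = 708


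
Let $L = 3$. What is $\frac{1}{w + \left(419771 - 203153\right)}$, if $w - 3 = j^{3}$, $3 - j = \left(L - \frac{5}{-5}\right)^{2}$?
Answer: $\frac{1}{214424} \approx 4.6637 \cdot 10^{-6}$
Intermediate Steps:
$j = -13$ ($j = 3 - \left(3 - \frac{5}{-5}\right)^{2} = 3 - \left(3 - -1\right)^{2} = 3 - \left(3 + 1\right)^{2} = 3 - 4^{2} = 3 - 16 = -13$)
$w = -2194$ ($w = 3 + \left(-13\right)^{3} = 3 - 2197 = -2194$)
$\frac{1}{w + \left(419771 - 203153\right)} = \frac{1}{-2194 + \left(419771 - 203153\right)} = \frac{1}{-2194 + 216618} = \frac{1}{214424}$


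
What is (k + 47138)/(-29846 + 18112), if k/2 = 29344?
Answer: -52913/5867 ≈ -9.0188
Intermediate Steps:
k = 58688 (k = 2*29344 = 58688)
(k + 47138)/(-29846 + 18112) = (58688 + 47138)/(-29846 + 18112) = 105826/(-11734) = 105826*(-1/11734) = -52913/5867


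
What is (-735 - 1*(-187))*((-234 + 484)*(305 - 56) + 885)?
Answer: -34597980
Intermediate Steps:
(-735 - 1*(-187))*((-234 + 484)*(305 - 56) + 885) = (-735 + 187)*(250*249 + 885) = -548*(62250 + 885) = -548*63135 = -34597980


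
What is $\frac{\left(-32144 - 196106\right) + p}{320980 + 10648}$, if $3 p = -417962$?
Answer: $- \frac{275678}{248721} \approx -1.1084$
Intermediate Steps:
$p = - \frac{417962}{3}$ ($p = \frac{1}{3} \left(-417962\right) = - \frac{417962}{3} \approx -1.3932 \cdot 10^{5}$)
$\frac{\left(-32144 - 196106\right) + p}{320980 + 10648} = \frac{\left(-32144 - 196106\right) - \frac{417962}{3}}{320980 + 10648} = \frac{-228250 - \frac{417962}{3}}{331628} = \left(- \frac{1102712}{3}\right) \frac{1}{331628} = - \frac{275678}{248721}$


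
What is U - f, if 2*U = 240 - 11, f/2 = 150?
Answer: -371/2 ≈ -185.50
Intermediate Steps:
f = 300 (f = 2*150 = 300)
U = 229/2 (U = (240 - 11)/2 = (½)*229 = 229/2 ≈ 114.50)
U - f = 229/2 - 1*300 = 229/2 - 300 = -371/2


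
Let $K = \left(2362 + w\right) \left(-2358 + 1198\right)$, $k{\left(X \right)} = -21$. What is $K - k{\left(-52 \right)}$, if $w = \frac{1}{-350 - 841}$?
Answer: $- \frac{3263218549}{1191} \approx -2.7399 \cdot 10^{6}$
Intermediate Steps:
$w = - \frac{1}{1191}$ ($w = \frac{1}{-350 - 841} = \frac{1}{-1191} = - \frac{1}{1191} \approx -0.00083963$)
$K = - \frac{3263243560}{1191}$ ($K = \left(2362 - \frac{1}{1191}\right) \left(-2358 + 1198\right) = \frac{2813141}{1191} \left(-1160\right) = - \frac{3263243560}{1191} \approx -2.7399 \cdot 10^{6}$)
$K - k{\left(-52 \right)} = - \frac{3263243560}{1191} - -21 = - \frac{3263243560}{1191} + 21 = - \frac{3263218549}{1191}$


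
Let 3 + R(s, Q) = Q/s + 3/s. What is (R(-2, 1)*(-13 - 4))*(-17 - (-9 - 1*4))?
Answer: -340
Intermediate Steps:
R(s, Q) = -3 + 3/s + Q/s (R(s, Q) = -3 + (Q/s + 3/s) = -3 + (3/s + Q/s) = -3 + 3/s + Q/s)
(R(-2, 1)*(-13 - 4))*(-17 - (-9 - 1*4)) = (((3 + 1 - 3*(-2))/(-2))*(-13 - 4))*(-17 - (-9 - 1*4)) = (-(3 + 1 + 6)/2*(-17))*(-17 - (-9 - 4)) = (-½*10*(-17))*(-17 - 1*(-13)) = (-5*(-17))*(-17 + 13) = 85*(-4) = -340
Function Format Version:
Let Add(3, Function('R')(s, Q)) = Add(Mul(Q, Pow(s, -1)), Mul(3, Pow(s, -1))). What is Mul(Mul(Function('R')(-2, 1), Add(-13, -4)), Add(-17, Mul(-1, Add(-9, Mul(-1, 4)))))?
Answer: -340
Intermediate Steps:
Function('R')(s, Q) = Add(-3, Mul(3, Pow(s, -1)), Mul(Q, Pow(s, -1))) (Function('R')(s, Q) = Add(-3, Add(Mul(Q, Pow(s, -1)), Mul(3, Pow(s, -1)))) = Add(-3, Add(Mul(3, Pow(s, -1)), Mul(Q, Pow(s, -1)))) = Add(-3, Mul(3, Pow(s, -1)), Mul(Q, Pow(s, -1))))
Mul(Mul(Function('R')(-2, 1), Add(-13, -4)), Add(-17, Mul(-1, Add(-9, Mul(-1, 4))))) = Mul(Mul(Mul(Pow(-2, -1), Add(3, 1, Mul(-3, -2))), Add(-13, -4)), Add(-17, Mul(-1, Add(-9, Mul(-1, 4))))) = Mul(Mul(Mul(Rational(-1, 2), Add(3, 1, 6)), -17), Add(-17, Mul(-1, Add(-9, -4)))) = Mul(Mul(Mul(Rational(-1, 2), 10), -17), Add(-17, Mul(-1, -13))) = Mul(Mul(-5, -17), Add(-17, 13)) = Mul(85, -4) = -340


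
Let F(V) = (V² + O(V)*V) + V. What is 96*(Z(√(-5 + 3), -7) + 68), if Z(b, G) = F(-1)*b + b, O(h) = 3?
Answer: 6528 - 192*I*√2 ≈ 6528.0 - 271.53*I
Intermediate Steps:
F(V) = V² + 4*V (F(V) = (V² + 3*V) + V = V² + 4*V)
Z(b, G) = -2*b (Z(b, G) = (-(4 - 1))*b + b = (-1*3)*b + b = -3*b + b = -2*b)
96*(Z(√(-5 + 3), -7) + 68) = 96*(-2*√(-5 + 3) + 68) = 96*(-2*I*√2 + 68) = 96*(68 - 2*I*√2) = 6528 - 192*I*√2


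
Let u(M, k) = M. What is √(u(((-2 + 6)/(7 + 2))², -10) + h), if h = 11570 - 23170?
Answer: 8*I*√14681/9 ≈ 107.7*I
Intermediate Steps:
h = -11600
√(u(((-2 + 6)/(7 + 2))², -10) + h) = √(((-2 + 6)/(7 + 2))² - 11600) = √((4/9)² - 11600) = √(16/81 - 11600) = √(-939584/81) = 8*I*√14681/9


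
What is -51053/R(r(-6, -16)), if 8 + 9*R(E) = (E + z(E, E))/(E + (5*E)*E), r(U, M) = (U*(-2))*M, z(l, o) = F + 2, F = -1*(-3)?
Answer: 84602581056/1473211 ≈ 57427.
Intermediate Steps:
F = 3
z(l, o) = 5 (z(l, o) = 3 + 2 = 5)
r(U, M) = -2*M*U (r(U, M) = (-2*U)*M = -2*M*U)
R(E) = -8/9 + (5 + E)/(9*(E + 5*E²)) (R(E) = -8/9 + ((E + 5)/(E + (5*E)*E))/9 = -8/9 + ((5 + E)/(E + 5*E²))/9 = -8/9 + (5 + E)/(9*(E + 5*E²)))
-51053/R(r(-6, -16)) = -51053*(-1728*(1 + 5*(-2*(-16)*(-6)))/(5 - 40*(-2*(-16)*(-6))² - (-14)*(-16)*(-6))) = -51053*(-1728*(1 + 5*(-192))/(5 - 40*(-192)² - 7*(-192))) = -51053*(-1728*(1 - 960)/(5 - 40*36864 + 1344)) = -51053*1657152/(5 - 1474560 + 1344) = -51053/((⅑)*(-1/192)*(-1/959)*(-1473211)) = -51053/(-1473211/1657152) = -51053*(-1657152/1473211) = 84602581056/1473211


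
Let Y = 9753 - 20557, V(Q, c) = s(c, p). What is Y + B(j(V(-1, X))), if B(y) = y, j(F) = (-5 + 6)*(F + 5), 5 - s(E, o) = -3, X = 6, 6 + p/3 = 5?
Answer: -10791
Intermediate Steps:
p = -3 (p = -18 + 3*5 = -18 + 15 = -3)
s(E, o) = 8 (s(E, o) = 5 - 1*(-3) = 5 + 3 = 8)
V(Q, c) = 8
j(F) = 5 + F (j(F) = 1*(5 + F) = 5 + F)
Y = -10804
Y + B(j(V(-1, X))) = -10804 + (5 + 8) = -10804 + 13 = -10791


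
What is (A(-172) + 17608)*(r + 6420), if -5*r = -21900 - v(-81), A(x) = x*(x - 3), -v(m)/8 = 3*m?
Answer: 2668976352/5 ≈ 5.3380e+8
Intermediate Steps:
v(m) = -24*m
A(x) = x*(-3 + x)
r = 23844/5 (r = -(-21900 - (-24)*(-81))/5 = -(-21900 - 1*1944)/5 = -(-21900 - 1944)/5 = -⅕*(-23844) = 23844/5 ≈ 4768.8)
(A(-172) + 17608)*(r + 6420) = (-172*(-3 - 172) + 17608)*(23844/5 + 6420) = (-172*(-175) + 17608)*(55944/5) = (30100 + 17608)*(55944/5) = 47708*(55944/5) = 2668976352/5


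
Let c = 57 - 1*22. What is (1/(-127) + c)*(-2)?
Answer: -8888/127 ≈ -69.984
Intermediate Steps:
c = 35 (c = 57 - 22 = 35)
(1/(-127) + c)*(-2) = (1/(-127) + 35)*(-2) = (-1/127 + 35)*(-2) = (4444/127)*(-2) = -8888/127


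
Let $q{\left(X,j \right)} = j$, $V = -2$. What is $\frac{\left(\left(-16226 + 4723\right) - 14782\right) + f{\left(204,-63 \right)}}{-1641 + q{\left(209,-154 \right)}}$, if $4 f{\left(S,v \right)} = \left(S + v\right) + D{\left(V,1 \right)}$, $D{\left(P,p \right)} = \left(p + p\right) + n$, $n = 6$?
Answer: $\frac{104991}{7180} \approx 14.623$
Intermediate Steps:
$D{\left(P,p \right)} = 6 + 2 p$ ($D{\left(P,p \right)} = \left(p + p\right) + 6 = 2 p + 6 = 6 + 2 p$)
$f{\left(S,v \right)} = 2 + \frac{S}{4} + \frac{v}{4}$ ($f{\left(S,v \right)} = \frac{\left(S + v\right) + \left(6 + 2 \cdot 1\right)}{4} = \frac{\left(S + v\right) + \left(6 + 2\right)}{4} = \frac{\left(S + v\right) + 8}{4} = \frac{8 + S + v}{4} = 2 + \frac{S}{4} + \frac{v}{4}$)
$\frac{\left(\left(-16226 + 4723\right) - 14782\right) + f{\left(204,-63 \right)}}{-1641 + q{\left(209,-154 \right)}} = \frac{\left(\left(-16226 + 4723\right) - 14782\right) + \left(2 + \frac{1}{4} \cdot 204 + \frac{1}{4} \left(-63\right)\right)}{-1641 - 154} = \frac{\left(-11503 - 14782\right) + \left(2 + 51 - \frac{63}{4}\right)}{-1795} = \left(-26285 + \frac{149}{4}\right) \left(- \frac{1}{1795}\right) = \left(- \frac{104991}{4}\right) \left(- \frac{1}{1795}\right) = \frac{104991}{7180}$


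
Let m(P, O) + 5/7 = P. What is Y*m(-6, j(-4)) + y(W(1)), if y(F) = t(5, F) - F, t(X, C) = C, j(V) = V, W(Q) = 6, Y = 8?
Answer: -376/7 ≈ -53.714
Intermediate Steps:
m(P, O) = -5/7 + P
y(F) = 0 (y(F) = F - F = 0)
Y*m(-6, j(-4)) + y(W(1)) = 8*(-5/7 - 6) + 0 = 8*(-47/7) + 0 = -376/7 + 0 = -376/7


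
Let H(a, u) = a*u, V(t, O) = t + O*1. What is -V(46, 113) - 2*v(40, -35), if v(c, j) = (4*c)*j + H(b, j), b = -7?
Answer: 10551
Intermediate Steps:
V(t, O) = O + t (V(t, O) = t + O = O + t)
v(c, j) = -7*j + 4*c*j (v(c, j) = (4*c)*j - 7*j = 4*c*j - 7*j = -7*j + 4*c*j)
-V(46, 113) - 2*v(40, -35) = -(113 + 46) - (-70)*(-7 + 4*40) = -1*159 - (-70)*(-7 + 160) = -159 - (-70)*153 = -159 - 2*(-5355) = -159 + 10710 = 10551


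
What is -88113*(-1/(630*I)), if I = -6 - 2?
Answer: -29371/1680 ≈ -17.483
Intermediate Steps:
I = -8
-88113*(-1/(630*I)) = -88113/((-8*(-630))) = -88113/5040 = -88113*1/5040 = -29371/1680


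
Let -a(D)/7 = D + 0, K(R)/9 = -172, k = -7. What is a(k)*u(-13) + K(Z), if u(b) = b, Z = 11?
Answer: -2185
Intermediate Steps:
K(R) = -1548 (K(R) = 9*(-172) = -1548)
a(D) = -7*D (a(D) = -7*(D + 0) = -7*D)
a(k)*u(-13) + K(Z) = -7*(-7)*(-13) - 1548 = 49*(-13) - 1548 = -637 - 1548 = -2185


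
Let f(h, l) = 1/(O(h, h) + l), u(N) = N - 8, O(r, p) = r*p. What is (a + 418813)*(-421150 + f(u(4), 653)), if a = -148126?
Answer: -25421962010921/223 ≈ -1.1400e+11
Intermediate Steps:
O(r, p) = p*r
u(N) = -8 + N
f(h, l) = 1/(l + h²) (f(h, l) = 1/(h*h + l) = 1/(h² + l) = 1/(l + h²))
(a + 418813)*(-421150 + f(u(4), 653)) = (-148126 + 418813)*(-421150 + 1/(653 + (-8 + 4)²)) = 270687*(-421150 + 1/(653 + (-4)²)) = 270687*(-421150 + 1/(653 + 16)) = 270687*(-421150 + 1/669) = 270687*(-281749349/669) = -25421962010921/223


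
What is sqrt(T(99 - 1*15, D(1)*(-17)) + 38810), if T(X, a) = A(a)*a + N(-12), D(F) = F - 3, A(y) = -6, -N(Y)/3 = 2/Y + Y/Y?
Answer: sqrt(154414)/2 ≈ 196.48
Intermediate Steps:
N(Y) = -3 - 6/Y (N(Y) = -3*(2/Y + Y/Y) = -3*(2/Y + 1) = -3*(1 + 2/Y) = -3 - 6/Y)
D(F) = -3 + F
T(X, a) = -5/2 - 6*a (T(X, a) = -6*a + (-3 - 6/(-12)) = -6*a + (-3 - 6*(-1/12)) = -6*a + (-3 + 1/2) = -6*a - 5/2 = -5/2 - 6*a)
sqrt(T(99 - 1*15, D(1)*(-17)) + 38810) = sqrt((-5/2 - 6*(-3 + 1)*(-17)) + 38810) = sqrt((-5/2 - (-12)*(-17)) + 38810) = sqrt((-5/2 - 6*34) + 38810) = sqrt((-5/2 - 204) + 38810) = sqrt(-413/2 + 38810) = sqrt(77207/2) = sqrt(154414)/2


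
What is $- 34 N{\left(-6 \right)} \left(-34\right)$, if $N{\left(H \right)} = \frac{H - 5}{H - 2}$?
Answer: $\frac{3179}{2} \approx 1589.5$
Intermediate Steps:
$N{\left(H \right)} = \frac{-5 + H}{-2 + H}$
$- 34 N{\left(-6 \right)} \left(-34\right) = - 34 \frac{-5 - 6}{-2 - 6} \left(-34\right) = - 34 \frac{1}{-8} \left(-11\right) \left(-34\right) = - 34 \left(\left(- \frac{1}{8}\right) \left(-11\right)\right) \left(-34\right) = \left(-34\right) \frac{11}{8} \left(-34\right) = \left(- \frac{187}{4}\right) \left(-34\right) = \frac{3179}{2}$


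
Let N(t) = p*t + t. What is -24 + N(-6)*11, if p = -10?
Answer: 570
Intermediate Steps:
N(t) = -9*t (N(t) = -10*t + t = -9*t)
-24 + N(-6)*11 = -24 - 9*(-6)*11 = -24 + 54*11 = -24 + 594 = 570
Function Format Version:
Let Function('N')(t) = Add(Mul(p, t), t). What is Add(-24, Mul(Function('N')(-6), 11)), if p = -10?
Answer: 570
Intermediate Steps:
Function('N')(t) = Mul(-9, t) (Function('N')(t) = Add(Mul(-10, t), t) = Mul(-9, t))
Add(-24, Mul(Function('N')(-6), 11)) = Add(-24, Mul(Mul(-9, -6), 11)) = Add(-24, Mul(54, 11)) = Add(-24, 594) = 570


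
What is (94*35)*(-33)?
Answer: -108570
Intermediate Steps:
(94*35)*(-33) = 3290*(-33) = -108570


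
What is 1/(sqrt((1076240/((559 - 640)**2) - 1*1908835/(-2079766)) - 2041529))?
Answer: -81*I*sqrt(57932123436379015771714)/27855116121899779 ≈ -0.00069991*I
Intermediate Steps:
1/(sqrt((1076240/((559 - 640)**2) - 1*1908835/(-2079766)) - 2041529)) = 1/(sqrt((1076240/((-81)**2) - 1908835*(-1/2079766)) - 2041529)) = 1/(sqrt((1076240/6561 + 1908835/2079766) - 2041529)) = 1/(sqrt(2250851226275/13645344726 - 2041529)) = 1/(sqrt(-27855116121899779/13645344726)) = 1/(I*sqrt(57932123436379015771714)/168461046) = -81*I*sqrt(57932123436379015771714)/27855116121899779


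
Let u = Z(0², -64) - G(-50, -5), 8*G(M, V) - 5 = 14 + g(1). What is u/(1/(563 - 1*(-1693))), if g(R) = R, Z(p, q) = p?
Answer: -5640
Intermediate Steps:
G(M, V) = 5/2 (G(M, V) = 5/8 + (14 + 1)/8 = 5/8 + (⅛)*15 = 5/8 + 15/8 = 5/2)
u = -5/2 (u = 0² - 1*5/2 = 0 - 5/2 = -5/2 ≈ -2.5000)
u/(1/(563 - 1*(-1693))) = -5/(2*(1/(563 - 1*(-1693)))) = -5/(2*(1/(563 + 1693))) = -5/(2*(1/2256)) = -5/(2*1/2256) = -5/2*2256 = -5640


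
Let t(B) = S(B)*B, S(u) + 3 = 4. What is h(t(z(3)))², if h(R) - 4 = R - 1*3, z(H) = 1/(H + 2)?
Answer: 36/25 ≈ 1.4400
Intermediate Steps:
z(H) = 1/(2 + H)
S(u) = 1 (S(u) = -3 + 4 = 1)
t(B) = B (t(B) = 1*B = B)
h(R) = 1 + R (h(R) = 4 + (R - 1*3) = 4 + (R - 3) = 4 + (-3 + R) = 1 + R)
h(t(z(3)))² = (1 + 1/(2 + 3))² = (1 + 1/5)² = (1 + ⅕)² = (6/5)² = 36/25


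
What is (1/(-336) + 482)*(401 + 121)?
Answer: 14089737/56 ≈ 2.5160e+5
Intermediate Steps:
(1/(-336) + 482)*(401 + 121) = (-1/336 + 482)*522 = (161951/336)*522 = 14089737/56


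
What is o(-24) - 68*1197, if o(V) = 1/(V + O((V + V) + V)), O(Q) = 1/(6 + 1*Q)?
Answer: -129012726/1585 ≈ -81396.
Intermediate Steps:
O(Q) = 1/(6 + Q)
o(V) = 1/(V + 1/(6 + 3*V)) (o(V) = 1/(V + 1/(6 + ((V + V) + V))) = 1/(V + 1/(6 + (2*V + V))) = 1/(V + 1/(6 + 3*V)))
o(-24) - 68*1197 = 3*(2 - 24)/(1 + 3*(-24)*(2 - 24)) - 68*1197 = 3*(-22)/(1 + 3*(-24)*(-22)) - 81396 = 3*(-22)/(1 + 1584) - 81396 = 3*(-22)/1585 - 81396 = 3*(1/1585)*(-22) - 81396 = -66/1585 - 81396 = -129012726/1585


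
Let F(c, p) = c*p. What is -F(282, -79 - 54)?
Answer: 37506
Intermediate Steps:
-F(282, -79 - 54) = -282*(-79 - 54) = -282*(-133) = -1*(-37506) = 37506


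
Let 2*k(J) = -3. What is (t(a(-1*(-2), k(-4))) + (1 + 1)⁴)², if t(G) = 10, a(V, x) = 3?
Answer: 676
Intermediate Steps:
k(J) = -3/2 (k(J) = (½)*(-3) = -3/2)
(t(a(-1*(-2), k(-4))) + (1 + 1)⁴)² = (10 + (1 + 1)⁴)² = (10 + 2⁴)² = (10 + 16)² = 26² = 676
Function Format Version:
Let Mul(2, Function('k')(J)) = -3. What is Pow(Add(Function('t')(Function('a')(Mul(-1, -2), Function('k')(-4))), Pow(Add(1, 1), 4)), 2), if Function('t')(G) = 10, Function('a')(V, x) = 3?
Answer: 676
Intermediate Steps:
Function('k')(J) = Rational(-3, 2) (Function('k')(J) = Mul(Rational(1, 2), -3) = Rational(-3, 2))
Pow(Add(Function('t')(Function('a')(Mul(-1, -2), Function('k')(-4))), Pow(Add(1, 1), 4)), 2) = Pow(Add(10, Pow(Add(1, 1), 4)), 2) = Pow(Add(10, Pow(2, 4)), 2) = Pow(Add(10, 16), 2) = Pow(26, 2) = 676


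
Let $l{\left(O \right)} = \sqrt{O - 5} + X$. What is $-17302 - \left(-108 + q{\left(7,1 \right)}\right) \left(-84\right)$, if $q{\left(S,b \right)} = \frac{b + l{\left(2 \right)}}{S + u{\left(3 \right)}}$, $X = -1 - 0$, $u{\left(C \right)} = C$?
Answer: $-26374 + \frac{42 i \sqrt{3}}{5} \approx -26374.0 + 14.549 i$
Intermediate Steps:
$X = -1$ ($X = -1 + 0 = -1$)
$l{\left(O \right)} = -1 + \sqrt{-5 + O}$ ($l{\left(O \right)} = \sqrt{O - 5} - 1 = \sqrt{-5 + O} - 1 = -1 + \sqrt{-5 + O}$)
$q{\left(S,b \right)} = \frac{-1 + b + i \sqrt{3}}{3 + S}$ ($q{\left(S,b \right)} = \frac{b - \left(1 - \sqrt{-5 + 2}\right)}{S + 3} = \frac{b - \left(1 - \sqrt{-3}\right)}{3 + S} = \frac{b - \left(1 - i \sqrt{3}\right)}{3 + S} = \frac{-1 + b + i \sqrt{3}}{3 + S}$)
$-17302 - \left(-108 + q{\left(7,1 \right)}\right) \left(-84\right) = -17302 - \left(-108 + \frac{-1 + 1 + i \sqrt{3}}{3 + 7}\right) \left(-84\right) = -17302 - \left(-108 + \frac{i \sqrt{3}}{10}\right) \left(-84\right) = -17302 - \left(9072 - \frac{42 i \sqrt{3}}{5}\right) = -26374 + \frac{42 i \sqrt{3}}{5}$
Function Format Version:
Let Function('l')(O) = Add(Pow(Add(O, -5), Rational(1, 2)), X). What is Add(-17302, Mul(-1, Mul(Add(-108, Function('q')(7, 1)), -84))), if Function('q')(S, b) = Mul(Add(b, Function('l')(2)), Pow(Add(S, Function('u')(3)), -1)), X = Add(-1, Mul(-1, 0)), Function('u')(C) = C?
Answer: Add(-26374, Mul(Rational(42, 5), I, Pow(3, Rational(1, 2)))) ≈ Add(-26374., Mul(14.549, I))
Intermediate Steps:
X = -1 (X = Add(-1, 0) = -1)
Function('l')(O) = Add(-1, Pow(Add(-5, O), Rational(1, 2))) (Function('l')(O) = Add(Pow(Add(O, -5), Rational(1, 2)), -1) = Add(Pow(Add(-5, O), Rational(1, 2)), -1) = Add(-1, Pow(Add(-5, O), Rational(1, 2))))
Function('q')(S, b) = Mul(Pow(Add(3, S), -1), Add(-1, b, Mul(I, Pow(3, Rational(1, 2))))) (Function('q')(S, b) = Mul(Add(b, Add(-1, Pow(Add(-5, 2), Rational(1, 2)))), Pow(Add(S, 3), -1)) = Mul(Add(b, Add(-1, Pow(-3, Rational(1, 2)))), Pow(Add(3, S), -1)) = Mul(Add(b, Add(-1, Mul(I, Pow(3, Rational(1, 2))))), Pow(Add(3, S), -1)) = Mul(Add(-1, b, Mul(I, Pow(3, Rational(1, 2)))), Pow(Add(3, S), -1)) = Mul(Pow(Add(3, S), -1), Add(-1, b, Mul(I, Pow(3, Rational(1, 2))))))
Add(-17302, Mul(-1, Mul(Add(-108, Function('q')(7, 1)), -84))) = Add(-17302, Mul(-1, Mul(Add(-108, Mul(Pow(Add(3, 7), -1), Add(-1, 1, Mul(I, Pow(3, Rational(1, 2)))))), -84))) = Add(-17302, Mul(-1, Mul(Add(-108, Mul(Pow(10, -1), Mul(I, Pow(3, Rational(1, 2))))), -84))) = Add(-17302, Mul(-1, Mul(Add(-108, Mul(Rational(1, 10), Mul(I, Pow(3, Rational(1, 2))))), -84))) = Add(-17302, Mul(-1, Mul(Add(-108, Mul(Rational(1, 10), I, Pow(3, Rational(1, 2)))), -84))) = Add(-17302, Mul(-1, Add(9072, Mul(Rational(-42, 5), I, Pow(3, Rational(1, 2)))))) = Add(-17302, Add(-9072, Mul(Rational(42, 5), I, Pow(3, Rational(1, 2))))) = Add(-26374, Mul(Rational(42, 5), I, Pow(3, Rational(1, 2))))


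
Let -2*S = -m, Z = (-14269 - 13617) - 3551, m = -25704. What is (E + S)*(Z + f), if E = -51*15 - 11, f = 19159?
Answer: 167324584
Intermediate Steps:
Z = -31437 (Z = -27886 - 3551 = -31437)
S = -12852 (S = -(-1)*(-25704)/2 = -½*25704 = -12852)
E = -776 (E = -765 - 11 = -776)
(E + S)*(Z + f) = (-776 - 12852)*(-31437 + 19159) = -13628*(-12278) = 167324584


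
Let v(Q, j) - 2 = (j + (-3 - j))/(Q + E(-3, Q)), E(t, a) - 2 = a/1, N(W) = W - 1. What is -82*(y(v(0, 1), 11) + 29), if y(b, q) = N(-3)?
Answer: -2050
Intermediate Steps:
N(W) = -1 + W
E(t, a) = 2 + a (E(t, a) = 2 + a/1 = 2 + a*1 = 2 + a)
v(Q, j) = 2 - 3/(2 + 2*Q) (v(Q, j) = 2 + (j + (-3 - j))/(Q + (2 + Q)) = 2 - 3/(2 + 2*Q))
y(b, q) = -4 (y(b, q) = -1 - 3 = -4)
-82*(y(v(0, 1), 11) + 29) = -82*(-4 + 29) = -82*25 = -2050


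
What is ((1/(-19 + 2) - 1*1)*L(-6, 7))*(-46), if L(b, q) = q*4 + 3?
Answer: 25668/17 ≈ 1509.9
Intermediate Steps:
L(b, q) = 3 + 4*q (L(b, q) = 4*q + 3 = 3 + 4*q)
((1/(-19 + 2) - 1*1)*L(-6, 7))*(-46) = ((1/(-19 + 2) - 1*1)*(3 + 4*7))*(-46) = ((1/(-17) - 1)*(3 + 28))*(-46) = ((-1/17 - 1)*31)*(-46) = -18/17*31*(-46) = -558/17*(-46) = 25668/17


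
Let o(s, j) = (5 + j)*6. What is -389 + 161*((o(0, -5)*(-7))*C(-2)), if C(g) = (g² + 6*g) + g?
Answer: -389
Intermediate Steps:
o(s, j) = 30 + 6*j
C(g) = g² + 7*g
-389 + 161*((o(0, -5)*(-7))*C(-2)) = -389 + 161*(((30 + 6*(-5))*(-7))*(-2*(7 - 2))) = -389 + 161*(((30 - 30)*(-7))*(-2*5)) = -389 + 161*((0*(-7))*(-10)) = -389 + 161*(0*(-10)) = -389 + 161*0 = -389 + 0 = -389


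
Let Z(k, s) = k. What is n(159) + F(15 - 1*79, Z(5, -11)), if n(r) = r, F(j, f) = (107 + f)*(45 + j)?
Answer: -1969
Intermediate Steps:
F(j, f) = (45 + j)*(107 + f)
n(159) + F(15 - 1*79, Z(5, -11)) = 159 + (4815 + 45*5 + 107*(15 - 1*79) + 5*(15 - 1*79)) = 159 + (4815 + 225 + 107*(15 - 79) + 5*(15 - 79)) = 159 + (4815 + 225 + 107*(-64) + 5*(-64)) = 159 + (4815 + 225 - 6848 - 320) = 159 - 2128 = -1969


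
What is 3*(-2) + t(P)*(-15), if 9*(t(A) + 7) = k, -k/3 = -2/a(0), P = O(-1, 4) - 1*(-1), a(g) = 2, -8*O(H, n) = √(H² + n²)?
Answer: 94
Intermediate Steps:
O(H, n) = -√(H² + n²)/8
P = 1 - √17/8 (P = -√((-1)² + 4²)/8 - 1*(-1) = -√(1 + 16)/8 + 1 = -√17/8 + 1 = 1 - √17/8 ≈ 0.48461)
k = 3 (k = -(-6)/2 = -3*(-1) = 3)
t(A) = -20/3 (t(A) = -7 + (⅑)*3 = -7 + ⅓ = -20/3)
3*(-2) + t(P)*(-15) = 3*(-2) - 20/3*(-15) = -6 + 100 = 94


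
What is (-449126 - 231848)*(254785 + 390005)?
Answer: -439085225460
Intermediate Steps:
(-449126 - 231848)*(254785 + 390005) = -680974*644790 = -439085225460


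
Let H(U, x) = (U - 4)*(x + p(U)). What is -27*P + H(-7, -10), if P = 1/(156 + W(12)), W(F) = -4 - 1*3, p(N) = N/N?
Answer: 14724/149 ≈ 98.819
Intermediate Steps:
p(N) = 1
W(F) = -7 (W(F) = -4 - 3 = -7)
P = 1/149 (P = 1/(156 - 7) = 1/149 ≈ 0.0067114)
H(U, x) = (1 + x)*(-4 + U) (H(U, x) = (U - 4)*(x + 1) = (-4 + U)*(1 + x) = (1 + x)*(-4 + U))
-27*P + H(-7, -10) = -27*1/149 + (-4 - 7 - 4*(-10) - 7*(-10)) = -27/149 + (-4 - 7 + 40 + 70) = -27/149 + 99 = 14724/149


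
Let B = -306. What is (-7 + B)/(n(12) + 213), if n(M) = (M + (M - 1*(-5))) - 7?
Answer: -313/235 ≈ -1.3319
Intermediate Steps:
n(M) = -2 + 2*M (n(M) = (M + (M + 5)) - 7 = (M + (5 + M)) - 7 = (5 + 2*M) - 7 = -2 + 2*M)
(-7 + B)/(n(12) + 213) = (-7 - 306)/((-2 + 2*12) + 213) = -313/((-2 + 24) + 213) = -313/(22 + 213) = -313/235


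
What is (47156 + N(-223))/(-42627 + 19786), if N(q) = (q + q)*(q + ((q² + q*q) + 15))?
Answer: 44218344/22841 ≈ 1935.9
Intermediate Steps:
N(q) = 2*q*(15 + q + 2*q²) (N(q) = (2*q)*(q + ((q² + q²) + 15)) = (2*q)*(q + (2*q² + 15)) = (2*q)*(q + (15 + 2*q²)) = (2*q)*(15 + q + 2*q²) = 2*q*(15 + q + 2*q²))
(47156 + N(-223))/(-42627 + 19786) = (47156 + 2*(-223)*(15 - 223 + 2*(-223)²))/(-42627 + 19786) = (47156 + 2*(-223)*(15 - 223 + 2*49729))/(-22841) = (47156 + 2*(-223)*(15 - 223 + 99458))*(-1/22841) = (47156 + 2*(-223)*99250)*(-1/22841) = (47156 - 44265500)*(-1/22841) = -44218344*(-1/22841) = 44218344/22841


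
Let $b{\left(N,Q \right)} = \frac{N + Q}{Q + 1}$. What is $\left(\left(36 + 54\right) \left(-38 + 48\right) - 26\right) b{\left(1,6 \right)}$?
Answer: $874$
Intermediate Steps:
$b{\left(N,Q \right)} = \frac{N + Q}{1 + Q}$
$\left(\left(36 + 54\right) \left(-38 + 48\right) - 26\right) b{\left(1,6 \right)} = \left(\left(36 + 54\right) \left(-38 + 48\right) - 26\right) \frac{1 + 6}{1 + 6} = \left(90 \cdot 10 - 26\right) \frac{1}{7} \cdot 7 = \left(900 - 26\right) \frac{1}{7} \cdot 7 = 874 \cdot 1 = 874$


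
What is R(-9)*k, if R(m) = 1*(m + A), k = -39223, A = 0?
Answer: 353007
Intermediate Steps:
R(m) = m (R(m) = 1*(m + 0) = 1*m = m)
R(-9)*k = -9*(-39223) = 353007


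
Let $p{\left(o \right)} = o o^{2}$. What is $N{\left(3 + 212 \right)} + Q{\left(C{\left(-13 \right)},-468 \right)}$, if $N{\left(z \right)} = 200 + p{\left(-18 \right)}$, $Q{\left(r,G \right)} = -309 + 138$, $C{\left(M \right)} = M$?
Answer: $-5803$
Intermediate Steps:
$p{\left(o \right)} = o^{3}$
$Q{\left(r,G \right)} = -171$
$N{\left(z \right)} = -5632$ ($N{\left(z \right)} = 200 + \left(-18\right)^{3} = 200 - 5832 = -5632$)
$N{\left(3 + 212 \right)} + Q{\left(C{\left(-13 \right)},-468 \right)} = -5632 - 171 = -5803$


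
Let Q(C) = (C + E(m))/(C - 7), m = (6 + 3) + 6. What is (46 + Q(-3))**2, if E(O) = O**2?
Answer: 14161/25 ≈ 566.44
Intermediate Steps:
m = 15 (m = 9 + 6 = 15)
Q(C) = (225 + C)/(-7 + C) (Q(C) = (C + 15**2)/(C - 7) = (C + 225)/(-7 + C) = (225 + C)/(-7 + C))
(46 + Q(-3))**2 = (46 + (225 - 3)/(-7 - 3))**2 = (46 + 222/(-10))**2 = (46 - 1/10*222)**2 = (46 - 111/5)**2 = (119/5)**2 = 14161/25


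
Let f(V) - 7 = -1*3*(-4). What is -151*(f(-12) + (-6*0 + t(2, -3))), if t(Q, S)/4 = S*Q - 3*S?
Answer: -4681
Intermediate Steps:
f(V) = 19 (f(V) = 7 - 1*3*(-4) = 7 - 3*(-4) = 7 + 12 = 19)
t(Q, S) = -12*S + 4*Q*S (t(Q, S) = 4*(S*Q - 3*S) = 4*(Q*S - 3*S) = 4*(-3*S + Q*S) = -12*S + 4*Q*S)
-151*(f(-12) + (-6*0 + t(2, -3))) = -151*(19 + (-6*0 + 4*(-3)*(-3 + 2))) = -151*(19 + (0 + 4*(-3)*(-1))) = -151*(19 + (0 + 12)) = -151*(19 + 12) = -151*31 = -4681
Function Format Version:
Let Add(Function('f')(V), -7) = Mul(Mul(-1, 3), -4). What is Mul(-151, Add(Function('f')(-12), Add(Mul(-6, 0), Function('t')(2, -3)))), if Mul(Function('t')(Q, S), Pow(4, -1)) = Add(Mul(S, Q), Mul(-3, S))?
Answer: -4681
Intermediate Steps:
Function('f')(V) = 19 (Function('f')(V) = Add(7, Mul(Mul(-1, 3), -4)) = Add(7, Mul(-3, -4)) = Add(7, 12) = 19)
Function('t')(Q, S) = Add(Mul(-12, S), Mul(4, Q, S)) (Function('t')(Q, S) = Mul(4, Add(Mul(S, Q), Mul(-3, S))) = Mul(4, Add(Mul(Q, S), Mul(-3, S))) = Mul(4, Add(Mul(-3, S), Mul(Q, S))) = Add(Mul(-12, S), Mul(4, Q, S)))
Mul(-151, Add(Function('f')(-12), Add(Mul(-6, 0), Function('t')(2, -3)))) = Mul(-151, Add(19, Add(Mul(-6, 0), Mul(4, -3, Add(-3, 2))))) = Mul(-151, Add(19, Add(0, Mul(4, -3, -1)))) = Mul(-151, Add(19, Add(0, 12))) = Mul(-151, Add(19, 12)) = Mul(-151, 31) = -4681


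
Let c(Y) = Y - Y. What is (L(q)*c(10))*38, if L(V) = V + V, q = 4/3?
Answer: 0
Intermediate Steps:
q = 4/3 (q = 4*(⅓) = 4/3 ≈ 1.3333)
L(V) = 2*V
c(Y) = 0
(L(q)*c(10))*38 = ((2*(4/3))*0)*38 = ((8/3)*0)*38 = 0*38 = 0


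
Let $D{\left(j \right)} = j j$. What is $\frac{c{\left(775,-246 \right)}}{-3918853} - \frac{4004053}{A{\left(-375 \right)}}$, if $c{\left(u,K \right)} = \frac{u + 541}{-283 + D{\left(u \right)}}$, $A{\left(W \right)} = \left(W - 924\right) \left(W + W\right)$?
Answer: $- \frac{1570023915155924413}{382011876249509250} \approx -4.1099$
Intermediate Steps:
$A{\left(W \right)} = 2 W \left(-924 + W\right)$ ($A{\left(W \right)} = \left(-924 + W\right) 2 W = 2 W \left(-924 + W\right)$)
$D{\left(j \right)} = j^{2}$
$c{\left(u,K \right)} = \frac{541 + u}{-283 + u^{2}}$ ($c{\left(u,K \right)} = \frac{u + 541}{-283 + u^{2}} = \frac{541 + u}{-283 + u^{2}}$)
$\frac{c{\left(775,-246 \right)}}{-3918853} - \frac{4004053}{A{\left(-375 \right)}} = \frac{\frac{1}{-283 + 775^{2}} \left(541 + 775\right)}{-3918853} - \frac{4004053}{2 \left(-375\right) \left(-924 - 375\right)} = \frac{1}{-283 + 600625} \cdot 1316 \left(- \frac{1}{3918853}\right) - \frac{4004053}{2 \left(-375\right) \left(-1299\right)} = \frac{1}{600342} \cdot 1316 \left(- \frac{1}{3918853}\right) - \frac{4004053}{974250} = \frac{658}{300171} \left(- \frac{1}{3918853}\right) - \frac{4004053}{974250} = - \frac{658}{1176326023863} - \frac{4004053}{974250} = - \frac{1570023915155924413}{382011876249509250}$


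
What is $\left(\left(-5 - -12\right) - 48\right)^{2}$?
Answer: $1681$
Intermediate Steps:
$\left(\left(-5 - -12\right) - 48\right)^{2} = \left(\left(-5 + 12\right) - 48\right)^{2} = \left(7 - 48\right)^{2} = \left(-41\right)^{2} = 1681$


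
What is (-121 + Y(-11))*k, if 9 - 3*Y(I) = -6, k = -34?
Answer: 3944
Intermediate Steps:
Y(I) = 5 (Y(I) = 3 - ⅓*(-6) = 3 + 2 = 5)
(-121 + Y(-11))*k = (-121 + 5)*(-34) = -116*(-34) = 3944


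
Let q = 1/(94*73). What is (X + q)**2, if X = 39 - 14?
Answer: 29429745601/47087044 ≈ 625.01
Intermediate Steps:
q = 1/6862 (q = (1/94)*(1/73) = 1/6862 ≈ 0.00014573)
X = 25
(X + q)**2 = (25 + 1/6862)**2 = (171551/6862)**2 = 29429745601/47087044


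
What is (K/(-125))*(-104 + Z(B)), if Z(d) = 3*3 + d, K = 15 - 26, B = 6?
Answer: -979/125 ≈ -7.8320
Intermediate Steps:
K = -11
Z(d) = 9 + d
(K/(-125))*(-104 + Z(B)) = (-11/(-125))*(-104 + (9 + 6)) = (-11*(-1/125))*(-104 + 15) = (11/125)*(-89) = -979/125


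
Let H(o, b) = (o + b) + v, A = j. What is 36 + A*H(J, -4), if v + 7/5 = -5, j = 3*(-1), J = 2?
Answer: 306/5 ≈ 61.200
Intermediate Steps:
j = -3
v = -32/5 (v = -7/5 - 5 = -32/5 ≈ -6.4000)
A = -3
H(o, b) = -32/5 + b + o (H(o, b) = (o + b) - 32/5 = (b + o) - 32/5 = -32/5 + b + o)
36 + A*H(J, -4) = 36 - 3*(-32/5 - 4 + 2) = 36 - 3*(-42/5) = 36 + 126/5 = 306/5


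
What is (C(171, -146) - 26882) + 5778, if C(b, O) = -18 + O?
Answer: -21268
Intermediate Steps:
(C(171, -146) - 26882) + 5778 = ((-18 - 146) - 26882) + 5778 = (-164 - 26882) + 5778 = -27046 + 5778 = -21268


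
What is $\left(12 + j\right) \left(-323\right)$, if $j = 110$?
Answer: $-39406$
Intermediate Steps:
$\left(12 + j\right) \left(-323\right) = \left(12 + 110\right) \left(-323\right) = 122 \left(-323\right) = -39406$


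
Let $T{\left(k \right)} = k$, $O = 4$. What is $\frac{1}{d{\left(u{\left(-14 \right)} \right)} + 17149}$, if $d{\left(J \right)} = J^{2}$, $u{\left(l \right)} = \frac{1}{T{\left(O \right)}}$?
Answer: $\frac{16}{274385} \approx 5.8312 \cdot 10^{-5}$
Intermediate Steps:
$u{\left(l \right)} = \frac{1}{4}$
$\frac{1}{d{\left(u{\left(-14 \right)} \right)} + 17149} = \frac{1}{\left(\frac{1}{4}\right)^{2} + 17149} = \frac{1}{\frac{1}{16} + 17149} = \frac{1}{\frac{274385}{16}} = \frac{16}{274385}$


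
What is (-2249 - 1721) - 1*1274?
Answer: -5244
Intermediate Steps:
(-2249 - 1721) - 1*1274 = -3970 - 1274 = -5244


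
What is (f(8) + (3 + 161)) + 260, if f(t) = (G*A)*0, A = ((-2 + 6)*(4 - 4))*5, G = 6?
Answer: 424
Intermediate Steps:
A = 0 (A = (4*0)*5 = 0*5 = 0)
f(t) = 0 (f(t) = (6*0)*0 = 0*0 = 0)
(f(8) + (3 + 161)) + 260 = (0 + (3 + 161)) + 260 = (0 + 164) + 260 = 164 + 260 = 424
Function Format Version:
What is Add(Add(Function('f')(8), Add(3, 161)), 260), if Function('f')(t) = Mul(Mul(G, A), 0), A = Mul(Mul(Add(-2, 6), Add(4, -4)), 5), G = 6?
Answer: 424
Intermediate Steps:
A = 0 (A = Mul(Mul(4, 0), 5) = Mul(0, 5) = 0)
Function('f')(t) = 0 (Function('f')(t) = Mul(Mul(6, 0), 0) = Mul(0, 0) = 0)
Add(Add(Function('f')(8), Add(3, 161)), 260) = Add(Add(0, Add(3, 161)), 260) = Add(Add(0, 164), 260) = Add(164, 260) = 424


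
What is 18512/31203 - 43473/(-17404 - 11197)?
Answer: 1885949731/892437003 ≈ 2.1133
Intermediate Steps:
18512/31203 - 43473/(-17404 - 11197) = 18512*(1/31203) - 43473/(-28601) = 18512/31203 - 43473*(-1/28601) = 18512/31203 + 43473/28601 = 1885949731/892437003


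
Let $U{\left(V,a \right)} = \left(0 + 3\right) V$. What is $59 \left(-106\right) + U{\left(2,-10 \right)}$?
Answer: $-6248$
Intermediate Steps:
$U{\left(V,a \right)} = 3 V$
$59 \left(-106\right) + U{\left(2,-10 \right)} = 59 \left(-106\right) + 3 \cdot 2 = -6254 + 6 = -6248$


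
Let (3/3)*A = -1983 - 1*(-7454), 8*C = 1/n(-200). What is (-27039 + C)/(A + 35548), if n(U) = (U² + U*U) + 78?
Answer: -17321832335/26277755856 ≈ -0.65918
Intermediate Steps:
n(U) = 78 + 2*U² (n(U) = (U² + U²) + 78 = 2*U² + 78 = 78 + 2*U²)
C = 1/640624 (C = 1/(8*(78 + 2*(-200)²)) = 1/(8*(78 + 2*40000)) = 1/(8*(78 + 80000)) = (⅛)/80078 = (⅛)*(1/80078) = 1/640624 ≈ 1.5610e-6)
A = 5471 (A = -1983 - 1*(-7454) = -1983 + 7454 = 5471)
(-27039 + C)/(A + 35548) = (-27039 + 1/640624)/(5471 + 35548) = -17321832335/640624/41019 = -17321832335/640624*1/41019 = -17321832335/26277755856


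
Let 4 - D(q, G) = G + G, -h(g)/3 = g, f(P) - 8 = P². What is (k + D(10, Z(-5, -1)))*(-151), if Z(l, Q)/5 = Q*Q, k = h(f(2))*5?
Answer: 28086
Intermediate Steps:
f(P) = 8 + P²
h(g) = -3*g
k = -180 (k = -3*(8 + 2²)*5 = -3*(8 + 4)*5 = -3*12*5 = -36*5 = -180)
Z(l, Q) = 5*Q² (Z(l, Q) = 5*(Q*Q) = 5*Q²)
D(q, G) = 4 - 2*G (D(q, G) = 4 - (G + G) = 4 - 2*G)
(k + D(10, Z(-5, -1)))*(-151) = (-180 + (4 - 10*(-1)²))*(-151) = (-180 + (4 - 10))*(-151) = (-180 - 6)*(-151) = -186*(-151) = 28086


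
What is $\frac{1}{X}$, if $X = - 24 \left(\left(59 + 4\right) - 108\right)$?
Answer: $\frac{1}{1080} \approx 0.00092593$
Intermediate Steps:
$X = 1080$ ($X = - 24 \left(63 - 108\right) = \left(-24\right) \left(-45\right) = 1080$)
$\frac{1}{X} = \frac{1}{1080}$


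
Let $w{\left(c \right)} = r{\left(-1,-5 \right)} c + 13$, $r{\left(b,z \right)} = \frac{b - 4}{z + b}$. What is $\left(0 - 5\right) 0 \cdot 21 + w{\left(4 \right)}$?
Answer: $\frac{49}{3} \approx 16.333$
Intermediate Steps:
$r{\left(b,z \right)} = \frac{-4 + b}{b + z}$
$w{\left(c \right)} = 13 + \frac{5 c}{6}$ ($w{\left(c \right)} = \frac{-4 - 1}{-1 - 5} c + 13 = \frac{1}{-6} \left(-5\right) c + 13 = \left(- \frac{1}{6}\right) \left(-5\right) c + 13 = \frac{5 c}{6} + 13 = 13 + \frac{5 c}{6}$)
$\left(0 - 5\right) 0 \cdot 21 + w{\left(4 \right)} = \left(0 - 5\right) 0 \cdot 21 + \left(13 + \frac{5}{6} \cdot 4\right) = \left(-5\right) 0 \cdot 21 + \left(13 + \frac{10}{3}\right) = 0 \cdot 21 + \frac{49}{3} = 0 + \frac{49}{3} = \frac{49}{3}$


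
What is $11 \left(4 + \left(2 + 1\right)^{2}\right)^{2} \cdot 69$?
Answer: $128271$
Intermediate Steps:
$11 \left(4 + \left(2 + 1\right)^{2}\right)^{2} \cdot 69 = 11 \left(4 + 3^{2}\right)^{2} \cdot 69 = 11 \left(4 + 9\right)^{2} \cdot 69 = 11 \cdot 13^{2} \cdot 69 = 11 \cdot 169 \cdot 69 = 1859 \cdot 69 = 128271$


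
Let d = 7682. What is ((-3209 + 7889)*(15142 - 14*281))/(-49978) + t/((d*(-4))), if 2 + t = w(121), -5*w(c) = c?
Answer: -4029469987241/3839309960 ≈ -1049.5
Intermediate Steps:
w(c) = -c/5
t = -131/5 (t = -2 - 1/5*121 = -2 - 121/5 = -131/5 ≈ -26.200)
((-3209 + 7889)*(15142 - 14*281))/(-49978) + t/((d*(-4))) = ((-3209 + 7889)*(15142 - 14*281))/(-49978) - 131/(5*(7682*(-4))) = (4680*(15142 - 3934))*(-1/49978) - 131/5/(-30728) = (4680*11208)*(-1/49978) - 131/5*(-1/30728) = 52453440*(-1/49978) + 131/153640 = -26226720/24989 + 131/153640 = -4029469987241/3839309960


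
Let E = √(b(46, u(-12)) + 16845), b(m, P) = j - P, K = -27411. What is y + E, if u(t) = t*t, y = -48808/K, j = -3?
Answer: 48808/27411 + 11*√138 ≈ 131.00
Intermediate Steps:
y = 48808/27411 (y = -48808/(-27411) = -48808*(-1/27411) = 48808/27411 ≈ 1.7806)
u(t) = t²
b(m, P) = -3 - P
E = 11*√138 (E = √((-3 - 1*(-12)²) + 16845) = √((-3 - 1*144) + 16845) = √((-3 - 144) + 16845) = √(-147 + 16845) = √16698 = 11*√138 ≈ 129.22)
y + E = 48808/27411 + 11*√138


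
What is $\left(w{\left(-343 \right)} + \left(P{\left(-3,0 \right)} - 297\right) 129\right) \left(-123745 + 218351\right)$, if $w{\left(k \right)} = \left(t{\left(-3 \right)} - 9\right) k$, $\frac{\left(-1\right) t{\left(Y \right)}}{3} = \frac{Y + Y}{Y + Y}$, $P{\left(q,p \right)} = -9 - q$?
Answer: $-3308466426$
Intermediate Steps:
$t{\left(Y \right)} = -3$ ($t{\left(Y \right)} = - 3 \frac{Y + Y}{Y + Y} = - 3 \frac{2 Y}{2 Y} = - 3 \cdot 2 Y \frac{1}{2 Y} = \left(-3\right) 1 = -3$)
$w{\left(k \right)} = - 12 k$ ($w{\left(k \right)} = \left(-3 - 9\right) k = - 12 k$)
$\left(w{\left(-343 \right)} + \left(P{\left(-3,0 \right)} - 297\right) 129\right) \left(-123745 + 218351\right) = \left(\left(-12\right) \left(-343\right) + \left(\left(-9 - -3\right) - 297\right) 129\right) \left(-123745 + 218351\right) = \left(4116 + \left(\left(-9 + 3\right) - 297\right) 129\right) 94606 = \left(4116 + \left(-6 - 297\right) 129\right) 94606 = \left(4116 - 39087\right) 94606 = \left(-34971\right) 94606 = -3308466426$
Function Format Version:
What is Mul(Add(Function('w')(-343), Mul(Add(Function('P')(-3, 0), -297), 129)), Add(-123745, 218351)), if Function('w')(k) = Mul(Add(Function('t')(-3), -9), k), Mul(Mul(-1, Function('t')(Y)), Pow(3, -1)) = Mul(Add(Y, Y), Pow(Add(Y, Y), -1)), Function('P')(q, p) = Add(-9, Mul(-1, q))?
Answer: -3308466426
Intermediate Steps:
Function('t')(Y) = -3 (Function('t')(Y) = Mul(-3, Mul(Add(Y, Y), Pow(Add(Y, Y), -1))) = Mul(-3, Mul(Mul(2, Y), Pow(Mul(2, Y), -1))) = Mul(-3, Mul(Mul(2, Y), Mul(Rational(1, 2), Pow(Y, -1)))) = Mul(-3, 1) = -3)
Function('w')(k) = Mul(-12, k) (Function('w')(k) = Mul(Add(-3, -9), k) = Mul(-12, k))
Mul(Add(Function('w')(-343), Mul(Add(Function('P')(-3, 0), -297), 129)), Add(-123745, 218351)) = Mul(Add(Mul(-12, -343), Mul(Add(Add(-9, Mul(-1, -3)), -297), 129)), Add(-123745, 218351)) = Mul(Add(4116, Mul(Add(Add(-9, 3), -297), 129)), 94606) = Mul(Add(4116, Mul(Add(-6, -297), 129)), 94606) = Mul(Add(4116, Mul(-303, 129)), 94606) = Mul(Add(4116, -39087), 94606) = Mul(-34971, 94606) = -3308466426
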